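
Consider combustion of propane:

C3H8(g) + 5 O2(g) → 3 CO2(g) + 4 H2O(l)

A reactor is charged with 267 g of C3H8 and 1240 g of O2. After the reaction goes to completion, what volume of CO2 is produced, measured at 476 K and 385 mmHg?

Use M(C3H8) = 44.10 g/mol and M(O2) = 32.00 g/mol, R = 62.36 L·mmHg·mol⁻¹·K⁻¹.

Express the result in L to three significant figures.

1400 L

n(C3H8) = 267 / 44.10 = 6.054 mol
n(O2) = 1240 / 32.00 = 38.75 mol
For 6.054 mol C3H8, stoichiometry requires (5/1) × 6.054 = 30.27 mol O2; 38.75 mol is available, so C3H8 is limiting.
n(CO2) = (3/1) × 6.054 = 18.16 mol
V(CO2) = nRT/P = 18.16 × 62.36 × 476 / 385 = 1400 L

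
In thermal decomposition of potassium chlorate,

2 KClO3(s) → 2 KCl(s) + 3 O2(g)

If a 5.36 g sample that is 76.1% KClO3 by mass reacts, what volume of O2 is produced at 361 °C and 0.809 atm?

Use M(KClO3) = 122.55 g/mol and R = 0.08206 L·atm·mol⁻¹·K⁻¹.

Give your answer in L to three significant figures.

mass of KClO3 = 5.36 × 76.1/100 = 4.079 g
n(KClO3) = 4.079 / 122.55 = 0.03328 mol
n(O2) = (3/2) × 0.03328 = 0.04992 mol
V = nRT/P = 0.04992 × 0.08206 × 634.15 / 0.809 = 3.211 L

3.21 L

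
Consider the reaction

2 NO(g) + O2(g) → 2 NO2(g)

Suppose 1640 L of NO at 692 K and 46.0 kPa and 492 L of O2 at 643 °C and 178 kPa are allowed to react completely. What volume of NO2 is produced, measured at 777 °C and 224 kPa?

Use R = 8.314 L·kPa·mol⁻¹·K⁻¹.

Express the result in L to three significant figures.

n(NO) = PV/RT = (46.0 × 1640) / (8.314 × 692) = 13.11 mol
n(O2) = PV/RT = (178 × 492) / (8.314 × 916.15) = 11.50 mol
For 13.11 mol NO, stoichiometry requires (1/2) × 13.11 = 6.555 mol O2; 11.50 mol is available, so NO is limiting.
n(NO2) = (2/2) × 13.11 = 13.11 mol
V(NO2) = nRT/P = 13.11 × 8.314 × 1050.15 / 224 = 511.0 L

511 L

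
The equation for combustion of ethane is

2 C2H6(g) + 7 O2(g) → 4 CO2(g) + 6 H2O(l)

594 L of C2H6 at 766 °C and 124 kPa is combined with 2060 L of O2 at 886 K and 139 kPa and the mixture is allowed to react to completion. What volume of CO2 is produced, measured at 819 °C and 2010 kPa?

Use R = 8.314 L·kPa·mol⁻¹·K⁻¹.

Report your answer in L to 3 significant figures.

n(C2H6) = PV/RT = (124 × 594) / (8.314 × 1039.15) = 8.526 mol
n(O2) = PV/RT = (139 × 2060) / (8.314 × 886) = 38.87 mol
For 8.526 mol C2H6, stoichiometry requires (7/2) × 8.526 = 29.84 mol O2; 38.87 mol is available, so C2H6 is limiting.
n(CO2) = (4/2) × 8.526 = 17.05 mol
V(CO2) = nRT/P = 17.05 × 8.314 × 1092.15 / 2010 = 77.02 L

77.0 L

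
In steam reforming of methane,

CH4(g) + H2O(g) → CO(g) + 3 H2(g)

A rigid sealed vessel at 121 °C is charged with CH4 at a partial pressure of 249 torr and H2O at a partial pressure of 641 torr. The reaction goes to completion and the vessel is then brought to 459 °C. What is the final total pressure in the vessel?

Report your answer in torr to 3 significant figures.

2580 torr

Because the vessel is rigid and T is held at 121 °C, work the stoichiometry in partial pressures (P_i = n_iRT/V).
P(H2O) required for 249 torr of CH4 = (1/1) × 249 = 249.0 torr; available 641 torr, so CH4 is limiting.
P(H2O) remaining = 641 − (1/1) × 249 = 392.0 torr
P(gaseous products) = (1+3)/1 × 249 = 996.0 torr
P_total at 121 °C = 392.0 + 996.0 = 1388 torr
Scaling to 459 °C: P = 1388 × 732.15/394.15 = 2578 torr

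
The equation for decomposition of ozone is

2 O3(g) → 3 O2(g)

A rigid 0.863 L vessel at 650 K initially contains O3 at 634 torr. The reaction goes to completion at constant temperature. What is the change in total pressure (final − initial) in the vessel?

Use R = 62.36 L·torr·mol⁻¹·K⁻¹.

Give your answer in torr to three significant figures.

Since T and V are fixed, P_final/P_initial = n_final/n_initial = 3/2.
P_final = (3/2) × 634 = 951.0 torr; ΔP = 951.0 − 634 = 317.0 torr

317 torr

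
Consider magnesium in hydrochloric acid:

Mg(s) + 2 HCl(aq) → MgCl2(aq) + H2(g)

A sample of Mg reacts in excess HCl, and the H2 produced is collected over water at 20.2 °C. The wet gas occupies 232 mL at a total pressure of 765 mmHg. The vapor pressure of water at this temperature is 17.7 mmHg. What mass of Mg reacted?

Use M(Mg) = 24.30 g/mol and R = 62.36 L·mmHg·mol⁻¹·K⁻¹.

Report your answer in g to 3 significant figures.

0.230 g

P(H2) = 765 − 17.7 = 747.3 mmHg
n(H2) = PV/RT = (747.3 × 0.2320) / (62.36 × 293.35) = 0.009477 mol
n(Mg) = (1/1) × 0.009477 = 0.009477 mol
m(Mg) = 0.009477 × 24.30 = 0.2303 g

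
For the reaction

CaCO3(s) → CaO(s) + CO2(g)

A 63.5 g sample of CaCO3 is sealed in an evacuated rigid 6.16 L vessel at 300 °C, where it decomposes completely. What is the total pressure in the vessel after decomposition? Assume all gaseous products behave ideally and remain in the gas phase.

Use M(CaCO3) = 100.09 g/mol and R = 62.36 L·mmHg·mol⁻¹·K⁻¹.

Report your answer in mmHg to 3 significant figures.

n(CaCO3) = 63.5 / 100.09 = 0.6344 mol
n(gas produced) = (1/1) × 0.6344 = 0.6344 mol
P = nRT/V = 0.6344 × 62.36 × 573.15 / 6.16 = 3681 mmHg

3680 mmHg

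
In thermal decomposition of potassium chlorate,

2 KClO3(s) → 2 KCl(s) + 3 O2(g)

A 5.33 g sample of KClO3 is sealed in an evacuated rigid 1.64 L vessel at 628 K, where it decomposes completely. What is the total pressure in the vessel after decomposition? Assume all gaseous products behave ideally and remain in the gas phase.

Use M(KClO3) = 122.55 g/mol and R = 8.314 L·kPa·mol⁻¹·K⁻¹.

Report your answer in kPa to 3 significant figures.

n(KClO3) = 5.33 / 122.55 = 0.04349 mol
n(gas produced) = (3/2) × 0.04349 = 0.06524 mol
P = nRT/V = 0.06524 × 8.314 × 628 / 1.64 = 207.7 kPa

208 kPa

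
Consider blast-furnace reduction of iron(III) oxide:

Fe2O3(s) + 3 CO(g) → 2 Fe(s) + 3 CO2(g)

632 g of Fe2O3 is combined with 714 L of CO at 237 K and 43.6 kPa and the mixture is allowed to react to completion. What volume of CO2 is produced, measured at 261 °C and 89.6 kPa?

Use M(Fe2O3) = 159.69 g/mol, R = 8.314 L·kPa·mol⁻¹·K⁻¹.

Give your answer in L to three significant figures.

n(Fe2O3) = 632 / 159.69 = 3.958 mol
n(CO) = PV/RT = (43.6 × 714) / (8.314 × 237) = 15.80 mol
For 3.958 mol Fe2O3, stoichiometry requires (3/1) × 3.958 = 11.87 mol CO; 15.80 mol is available, so Fe2O3 is limiting.
n(CO2) = (3/1) × 3.958 = 11.87 mol
V(CO2) = nRT/P = 11.87 × 8.314 × 534.15 / 89.6 = 588.3 L

588 L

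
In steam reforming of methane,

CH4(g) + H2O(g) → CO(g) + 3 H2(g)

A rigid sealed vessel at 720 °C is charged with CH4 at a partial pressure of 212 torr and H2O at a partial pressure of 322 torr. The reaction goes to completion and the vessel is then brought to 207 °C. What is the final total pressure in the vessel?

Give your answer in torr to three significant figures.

Because the vessel is rigid and T is held at 720 °C, work the stoichiometry in partial pressures (P_i = n_iRT/V).
P(H2O) required for 212 torr of CH4 = (1/1) × 212 = 212.0 torr; available 322 torr, so CH4 is limiting.
P(H2O) remaining = 322 − (1/1) × 212 = 110.0 torr
P(gaseous products) = (1+3)/1 × 212 = 848.0 torr
P_total at 720 °C = 110.0 + 848.0 = 958.0 torr
Scaling to 207 °C: P = 958.0 × 480.15/993.15 = 463.2 torr

463 torr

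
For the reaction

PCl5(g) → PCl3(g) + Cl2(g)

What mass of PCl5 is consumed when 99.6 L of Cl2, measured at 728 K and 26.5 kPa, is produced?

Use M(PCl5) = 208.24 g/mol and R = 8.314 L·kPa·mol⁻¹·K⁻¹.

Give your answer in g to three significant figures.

90.8 g

n(Cl2) = PV/RT = (26.5 × 99.6) / (8.314 × 728) = 0.4361 mol
n(PCl5) = (1/1) × 0.4361 = 0.4361 mol
m(PCl5) = 0.4361 × 208.24 = 90.81 g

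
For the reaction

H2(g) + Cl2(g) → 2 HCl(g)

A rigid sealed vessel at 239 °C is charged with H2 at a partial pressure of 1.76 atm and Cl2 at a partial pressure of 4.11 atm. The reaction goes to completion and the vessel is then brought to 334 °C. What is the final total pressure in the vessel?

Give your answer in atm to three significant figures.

6.96 atm

At constant V, partial pressures at 239 °C are proportional to moles, so apply stoichiometry directly to pressures.
P(Cl2) required for 1.76 atm of H2 = (1/1) × 1.76 = 1.760 atm; available 4.11 atm, so H2 is limiting.
P(Cl2) remaining = 4.11 − (1/1) × 1.76 = 2.350 atm
P(gaseous products) = (2)/1 × 1.76 = 3.520 atm
P_total at 239 °C = 2.350 + 3.520 = 5.870 atm
Scaling to 334 °C: P = 5.870 × 607.15/512.15 = 6.959 atm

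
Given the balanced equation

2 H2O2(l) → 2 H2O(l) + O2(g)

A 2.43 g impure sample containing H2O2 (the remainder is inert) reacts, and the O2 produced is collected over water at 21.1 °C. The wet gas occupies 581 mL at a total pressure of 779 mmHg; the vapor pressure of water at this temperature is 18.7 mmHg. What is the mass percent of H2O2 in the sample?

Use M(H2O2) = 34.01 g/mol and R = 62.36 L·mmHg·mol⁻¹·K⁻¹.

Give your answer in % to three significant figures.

67.4 %

P(O2) = 779 − 18.7 = 760.3 mmHg
n(O2) = PV/RT = (760.3 × 0.5810) / (62.36 × 294.25) = 0.02407 mol
n(H2O2) = (2/1) × 0.02407 = 0.04814 mol
m(H2O2) = 0.04814 × 34.01 = 1.637 g
%H2O2 = 1.637 / 2.43 × 100 = 67.37%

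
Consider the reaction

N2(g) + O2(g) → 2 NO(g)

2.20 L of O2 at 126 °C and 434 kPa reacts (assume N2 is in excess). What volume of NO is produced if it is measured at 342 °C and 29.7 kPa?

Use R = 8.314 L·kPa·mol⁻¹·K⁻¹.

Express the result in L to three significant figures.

n(O2) = PV/RT = (434 × 2.20) / (8.314 × 399.15) = 0.2877 mol
n(NO) = (2/1) × 0.2877 = 0.5754 mol
V = nRT/P = 0.5754 × 8.314 × 615.15 / 29.7 = 99.08 L

99.1 L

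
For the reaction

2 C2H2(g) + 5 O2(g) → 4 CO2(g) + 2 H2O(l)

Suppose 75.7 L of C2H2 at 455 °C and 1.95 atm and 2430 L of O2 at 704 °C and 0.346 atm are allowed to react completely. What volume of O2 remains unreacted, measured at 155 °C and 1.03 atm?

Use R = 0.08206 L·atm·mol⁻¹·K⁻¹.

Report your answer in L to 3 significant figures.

147 L

n(C2H2) = PV/RT = (1.95 × 75.7) / (0.08206 × 728.15) = 2.470 mol
n(O2) = PV/RT = (0.346 × 2430) / (0.08206 × 977.15) = 10.49 mol
For 2.470 mol C2H2, stoichiometry requires (5/2) × 2.470 = 6.175 mol O2; 10.49 mol is available, so C2H2 is limiting.
n(O2) consumed = (5/2) × 2.470 = 6.175 mol; remaining = 10.49 − 6.175 = 4.315 mol
V(O2) = nRT/P = 4.315 × 0.08206 × 428.15 / 1.03 = 147.2 L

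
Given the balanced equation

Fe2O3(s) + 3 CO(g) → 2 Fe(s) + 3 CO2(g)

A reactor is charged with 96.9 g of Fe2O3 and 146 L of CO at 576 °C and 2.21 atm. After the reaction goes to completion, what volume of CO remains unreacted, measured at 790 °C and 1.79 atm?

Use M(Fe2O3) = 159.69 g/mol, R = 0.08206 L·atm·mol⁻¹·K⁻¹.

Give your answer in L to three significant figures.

137 L

n(Fe2O3) = 96.9 / 159.69 = 0.6068 mol
n(CO) = PV/RT = (2.21 × 146) / (0.08206 × 849.15) = 4.631 mol
For 0.6068 mol Fe2O3, stoichiometry requires (3/1) × 0.6068 = 1.820 mol CO; 4.631 mol is available, so Fe2O3 is limiting.
n(CO) consumed = (3/1) × 0.6068 = 1.820 mol; remaining = 4.631 − 1.820 = 2.811 mol
V(CO) = nRT/P = 2.811 × 0.08206 × 1063.15 / 1.79 = 137.0 L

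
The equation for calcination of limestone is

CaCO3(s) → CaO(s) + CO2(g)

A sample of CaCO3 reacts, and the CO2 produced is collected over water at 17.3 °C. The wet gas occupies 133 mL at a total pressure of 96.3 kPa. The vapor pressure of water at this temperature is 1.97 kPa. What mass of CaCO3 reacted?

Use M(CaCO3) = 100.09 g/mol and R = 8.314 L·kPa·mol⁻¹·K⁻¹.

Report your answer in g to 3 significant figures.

0.520 g

P(CO2) = 96.3 − 1.97 = 94.33 kPa
n(CO2) = PV/RT = (94.33 × 0.1330) / (8.314 × 290.45) = 0.005195 mol
n(CaCO3) = (1/1) × 0.005195 = 0.005195 mol
m(CaCO3) = 0.005195 × 100.09 = 0.5200 g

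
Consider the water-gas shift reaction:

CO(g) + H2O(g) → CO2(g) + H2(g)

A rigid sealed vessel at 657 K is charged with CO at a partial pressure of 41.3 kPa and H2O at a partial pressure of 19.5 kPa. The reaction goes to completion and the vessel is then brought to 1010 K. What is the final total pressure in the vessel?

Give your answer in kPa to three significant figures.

Because the vessel is rigid and T is held at 657 K, work the stoichiometry in partial pressures (P_i = n_iRT/V).
P(H2O) required for 41.3 kPa of CO = (1/1) × 41.3 = 41.30 kPa; available 19.5 kPa, so H2O is limiting.
P(CO) remaining = 41.3 − (1/1) × 19.5 = 21.80 kPa
P(gaseous products) = (1+1)/1 × 19.5 = 39.00 kPa
P_total at 657 K = 21.80 + 39.00 = 60.80 kPa
Scaling to 1010 K: P = 60.80 × 1010/657 = 93.47 kPa

93.5 kPa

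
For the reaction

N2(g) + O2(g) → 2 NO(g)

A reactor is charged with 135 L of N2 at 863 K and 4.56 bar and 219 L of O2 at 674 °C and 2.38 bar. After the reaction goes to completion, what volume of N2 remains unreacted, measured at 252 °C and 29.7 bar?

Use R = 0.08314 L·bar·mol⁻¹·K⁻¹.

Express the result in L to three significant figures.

2.88 L

n(N2) = PV/RT = (4.56 × 135) / (0.08314 × 863) = 8.580 mol
n(O2) = PV/RT = (2.38 × 219) / (0.08314 × 947.15) = 6.619 mol
For 8.580 mol N2, stoichiometry requires (1/1) × 8.580 = 8.580 mol O2; 6.619 mol is available, so O2 is limiting.
n(N2) consumed = (1/1) × 6.619 = 6.619 mol; remaining = 8.580 − 6.619 = 1.961 mol
V(N2) = nRT/P = 1.961 × 0.08314 × 525.15 / 29.7 = 2.883 L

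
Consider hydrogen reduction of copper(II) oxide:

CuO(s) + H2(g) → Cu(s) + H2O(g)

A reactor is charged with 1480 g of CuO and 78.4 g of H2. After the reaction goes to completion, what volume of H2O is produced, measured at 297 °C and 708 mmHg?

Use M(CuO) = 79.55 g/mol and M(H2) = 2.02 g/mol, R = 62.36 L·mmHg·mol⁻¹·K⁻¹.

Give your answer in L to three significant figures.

934 L

n(CuO) = 1480 / 79.55 = 18.60 mol
n(H2) = 78.4 / 2.02 = 38.81 mol
For 18.60 mol CuO, stoichiometry requires (1/1) × 18.60 = 18.60 mol H2; 38.81 mol is available, so CuO is limiting.
n(H2O) = (1/1) × 18.60 = 18.60 mol
V(H2O) = nRT/P = 18.60 × 62.36 × 570.15 / 708 = 934.1 L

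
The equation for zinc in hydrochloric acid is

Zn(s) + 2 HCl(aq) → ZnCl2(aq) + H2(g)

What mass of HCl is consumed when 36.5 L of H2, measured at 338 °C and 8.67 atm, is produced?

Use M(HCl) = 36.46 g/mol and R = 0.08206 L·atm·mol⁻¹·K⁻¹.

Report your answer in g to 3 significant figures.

460 g

n(H2) = PV/RT = (8.67 × 36.5) / (0.08206 × 611.15) = 6.310 mol
n(HCl) = (2/1) × 6.310 = 12.62 mol
m(HCl) = 12.62 × 36.46 = 460.1 g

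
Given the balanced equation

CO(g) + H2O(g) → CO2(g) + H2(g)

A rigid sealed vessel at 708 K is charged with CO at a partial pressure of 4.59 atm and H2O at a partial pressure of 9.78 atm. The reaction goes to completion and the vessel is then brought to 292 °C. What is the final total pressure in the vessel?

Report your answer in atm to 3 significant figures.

11.5 atm

At constant V, partial pressures at 708 K are proportional to moles, so apply stoichiometry directly to pressures.
P(H2O) required for 4.59 atm of CO = (1/1) × 4.59 = 4.590 atm; available 9.78 atm, so CO is limiting.
P(H2O) remaining = 9.78 − (1/1) × 4.59 = 5.190 atm
P(gaseous products) = (1+1)/1 × 4.59 = 9.180 atm
P_total at 708 K = 5.190 + 9.180 = 14.37 atm
Scaling to 292 °C: P = 14.37 × 565.15/708 = 11.47 atm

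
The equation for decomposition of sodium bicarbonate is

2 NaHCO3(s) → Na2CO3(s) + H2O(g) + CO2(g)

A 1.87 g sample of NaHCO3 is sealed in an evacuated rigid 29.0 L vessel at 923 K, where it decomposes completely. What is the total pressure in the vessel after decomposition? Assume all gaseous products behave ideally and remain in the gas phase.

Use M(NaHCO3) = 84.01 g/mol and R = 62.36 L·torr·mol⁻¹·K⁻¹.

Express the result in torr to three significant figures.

n(NaHCO3) = 1.87 / 84.01 = 0.02226 mol
n(gas produced) = (2/2) × 0.02226 = 0.02226 mol
P = nRT/V = 0.02226 × 62.36 × 923 / 29.0 = 44.18 torr

44.2 torr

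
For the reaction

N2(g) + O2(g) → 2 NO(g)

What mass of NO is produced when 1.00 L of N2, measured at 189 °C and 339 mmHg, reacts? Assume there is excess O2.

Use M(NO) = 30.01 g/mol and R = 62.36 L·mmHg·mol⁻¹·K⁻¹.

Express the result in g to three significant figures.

0.706 g

n(N2) = PV/RT = (339 × 1.00) / (62.36 × 462.15) = 0.01176 mol
n(NO) = (2/1) × 0.01176 = 0.02352 mol
m(NO) = 0.02352 × 30.01 = 0.7058 g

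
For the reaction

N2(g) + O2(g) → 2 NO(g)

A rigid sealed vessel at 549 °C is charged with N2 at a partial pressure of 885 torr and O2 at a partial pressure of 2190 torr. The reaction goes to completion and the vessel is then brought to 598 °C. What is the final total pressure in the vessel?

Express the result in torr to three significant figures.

3260 torr

With V and T fixed, P_i ∝ n_i, so the mole ratios apply directly to partial pressures at 549 °C.
P(O2) required for 885 torr of N2 = (1/1) × 885 = 885.0 torr; available 2190 torr, so N2 is limiting.
P(O2) remaining = 2190 − (1/1) × 885 = 1305 torr
P(gaseous products) = (2)/1 × 885 = 1770 torr
P_total at 549 °C = 1305 + 1770 = 3075 torr
Scaling to 598 °C: P = 3075 × 871.15/822.15 = 3258 torr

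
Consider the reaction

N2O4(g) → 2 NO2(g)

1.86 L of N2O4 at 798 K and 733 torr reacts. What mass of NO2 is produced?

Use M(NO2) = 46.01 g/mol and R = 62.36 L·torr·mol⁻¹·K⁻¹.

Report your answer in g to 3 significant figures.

n(N2O4) = PV/RT = (733 × 1.86) / (62.36 × 798) = 0.02740 mol
n(NO2) = (2/1) × 0.02740 = 0.05480 mol
m(NO2) = 0.05480 × 46.01 = 2.521 g

2.52 g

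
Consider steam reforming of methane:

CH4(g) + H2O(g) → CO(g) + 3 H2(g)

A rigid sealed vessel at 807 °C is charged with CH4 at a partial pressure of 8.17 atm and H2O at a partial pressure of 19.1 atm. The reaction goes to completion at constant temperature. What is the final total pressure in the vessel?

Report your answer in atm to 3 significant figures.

Because the vessel is rigid and T is held at 807 °C, work the stoichiometry in partial pressures (P_i = n_iRT/V).
P(H2O) required for 8.17 atm of CH4 = (1/1) × 8.17 = 8.170 atm; available 19.1 atm, so CH4 is limiting.
P(H2O) remaining = 19.1 − (1/1) × 8.17 = 10.93 atm
P(gaseous products) = (1+3)/1 × 8.17 = 32.68 atm
P_total at 807 °C = 10.93 + 32.68 = 43.61 atm

43.6 atm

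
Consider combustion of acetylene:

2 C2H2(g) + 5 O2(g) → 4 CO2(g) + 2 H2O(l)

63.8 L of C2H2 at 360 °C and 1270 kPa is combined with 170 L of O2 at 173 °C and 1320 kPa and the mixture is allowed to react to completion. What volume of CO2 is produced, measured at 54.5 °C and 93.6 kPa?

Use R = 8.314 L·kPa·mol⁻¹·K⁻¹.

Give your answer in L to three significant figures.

n(C2H2) = PV/RT = (1270 × 63.8) / (8.314 × 633.15) = 15.39 mol
n(O2) = PV/RT = (1320 × 170) / (8.314 × 446.15) = 60.50 mol
For 15.39 mol C2H2, stoichiometry requires (5/2) × 15.39 = 38.48 mol O2; 60.50 mol is available, so C2H2 is limiting.
n(CO2) = (4/2) × 15.39 = 30.78 mol
V(CO2) = nRT/P = 30.78 × 8.314 × 327.65 / 93.6 = 895.8 L

896 L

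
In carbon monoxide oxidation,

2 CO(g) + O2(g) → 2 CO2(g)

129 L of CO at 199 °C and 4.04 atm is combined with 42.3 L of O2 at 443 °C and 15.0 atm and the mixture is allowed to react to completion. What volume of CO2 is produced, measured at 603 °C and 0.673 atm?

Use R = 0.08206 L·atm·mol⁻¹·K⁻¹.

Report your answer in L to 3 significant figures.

1440 L

n(CO) = PV/RT = (4.04 × 129) / (0.08206 × 472.15) = 13.45 mol
n(O2) = PV/RT = (15.0 × 42.3) / (0.08206 × 716.15) = 10.80 mol
For 13.45 mol CO, stoichiometry requires (1/2) × 13.45 = 6.725 mol O2; 10.80 mol is available, so CO is limiting.
n(CO2) = (2/2) × 13.45 = 13.45 mol
V(CO2) = nRT/P = 13.45 × 0.08206 × 876.15 / 0.673 = 1437 L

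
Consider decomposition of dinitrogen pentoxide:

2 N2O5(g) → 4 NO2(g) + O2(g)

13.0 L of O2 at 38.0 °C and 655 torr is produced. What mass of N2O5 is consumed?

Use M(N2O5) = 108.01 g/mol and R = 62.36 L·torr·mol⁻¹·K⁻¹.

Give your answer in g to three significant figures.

n(O2) = PV/RT = (655 × 13.0) / (62.36 × 311.15) = 0.4388 mol
n(N2O5) = (2/1) × 0.4388 = 0.8776 mol
m(N2O5) = 0.8776 × 108.01 = 94.79 g

94.8 g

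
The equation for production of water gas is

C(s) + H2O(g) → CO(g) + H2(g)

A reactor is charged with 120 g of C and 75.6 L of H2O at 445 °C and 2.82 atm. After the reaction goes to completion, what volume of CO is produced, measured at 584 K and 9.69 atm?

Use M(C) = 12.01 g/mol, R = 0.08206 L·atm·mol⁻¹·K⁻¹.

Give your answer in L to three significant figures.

n(C) = 120 / 12.01 = 9.992 mol
n(H2O) = PV/RT = (2.82 × 75.6) / (0.08206 × 718.15) = 3.618 mol
For 9.992 mol C, stoichiometry requires (1/1) × 9.992 = 9.992 mol H2O; 3.618 mol is available, so H2O is limiting.
n(CO) = (1/1) × 3.618 = 3.618 mol
V(CO) = nRT/P = 3.618 × 0.08206 × 584 / 9.69 = 17.89 L

17.9 L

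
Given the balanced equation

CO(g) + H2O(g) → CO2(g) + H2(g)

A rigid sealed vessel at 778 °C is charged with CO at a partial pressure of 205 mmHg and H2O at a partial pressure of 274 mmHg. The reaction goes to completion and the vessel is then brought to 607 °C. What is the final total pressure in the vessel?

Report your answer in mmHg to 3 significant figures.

At constant V, partial pressures at 778 °C are proportional to moles, so apply stoichiometry directly to pressures.
P(H2O) required for 205 mmHg of CO = (1/1) × 205 = 205.0 mmHg; available 274 mmHg, so CO is limiting.
P(H2O) remaining = 274 − (1/1) × 205 = 69.00 mmHg
P(gaseous products) = (1+1)/1 × 205 = 410.0 mmHg
P_total at 778 °C = 69.00 + 410.0 = 479.0 mmHg
Scaling to 607 °C: P = 479.0 × 880.15/1051.15 = 401.1 mmHg

401 mmHg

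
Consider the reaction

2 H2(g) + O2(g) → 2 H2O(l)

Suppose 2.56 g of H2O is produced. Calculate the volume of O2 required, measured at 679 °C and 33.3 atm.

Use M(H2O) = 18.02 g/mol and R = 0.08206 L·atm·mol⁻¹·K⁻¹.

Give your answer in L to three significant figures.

0.167 L

n(H2O) = 2.560 / 18.02 = 0.1421 mol
n(O2) = (1/2) × 0.1421 = 0.07105 mol
V = nRT/P = 0.07105 × 0.08206 × 952.15 / 33.3 = 0.1667 L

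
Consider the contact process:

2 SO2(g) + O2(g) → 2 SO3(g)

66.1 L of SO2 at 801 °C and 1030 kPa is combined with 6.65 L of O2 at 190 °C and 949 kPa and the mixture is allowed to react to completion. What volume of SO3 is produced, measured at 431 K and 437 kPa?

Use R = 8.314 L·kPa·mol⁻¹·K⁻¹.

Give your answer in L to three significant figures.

26.9 L

n(SO2) = PV/RT = (1030 × 66.1) / (8.314 × 1074.15) = 7.624 mol
n(O2) = PV/RT = (949 × 6.65) / (8.314 × 463.15) = 1.639 mol
For 7.624 mol SO2, stoichiometry requires (1/2) × 7.624 = 3.812 mol O2; 1.639 mol is available, so O2 is limiting.
n(SO3) = (2/1) × 1.639 = 3.278 mol
V(SO3) = nRT/P = 3.278 × 8.314 × 431 / 437 = 26.88 L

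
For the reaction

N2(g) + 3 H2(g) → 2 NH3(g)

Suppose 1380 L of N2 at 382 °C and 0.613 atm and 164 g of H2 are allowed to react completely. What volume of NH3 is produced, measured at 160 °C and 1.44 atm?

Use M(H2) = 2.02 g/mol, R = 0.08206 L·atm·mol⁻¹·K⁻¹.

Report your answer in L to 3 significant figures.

n(N2) = PV/RT = (0.613 × 1380) / (0.08206 × 655.15) = 15.74 mol
n(H2) = 164 / 2.02 = 81.19 mol
For 15.74 mol N2, stoichiometry requires (3/1) × 15.74 = 47.22 mol H2; 81.19 mol is available, so N2 is limiting.
n(NH3) = (2/1) × 15.74 = 31.48 mol
V(NH3) = nRT/P = 31.48 × 0.08206 × 433.15 / 1.44 = 777.0 L

777 L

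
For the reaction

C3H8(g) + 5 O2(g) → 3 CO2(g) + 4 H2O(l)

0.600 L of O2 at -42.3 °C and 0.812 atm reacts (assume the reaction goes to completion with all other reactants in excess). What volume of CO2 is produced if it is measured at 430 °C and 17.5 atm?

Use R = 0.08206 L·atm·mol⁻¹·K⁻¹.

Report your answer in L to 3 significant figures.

0.0509 L

n(O2) = PV/RT = (0.812 × 0.600) / (0.08206 × 230.85) = 0.02572 mol
n(CO2) = (3/5) × 0.02572 = 0.01543 mol
V = nRT/P = 0.01543 × 0.08206 × 703.15 / 17.5 = 0.05088 L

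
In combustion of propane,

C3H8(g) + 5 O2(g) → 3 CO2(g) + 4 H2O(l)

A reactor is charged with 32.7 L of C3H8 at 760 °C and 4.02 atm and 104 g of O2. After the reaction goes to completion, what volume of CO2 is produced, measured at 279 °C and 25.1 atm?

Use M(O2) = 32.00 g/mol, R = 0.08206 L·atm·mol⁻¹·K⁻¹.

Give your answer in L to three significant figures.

n(C3H8) = PV/RT = (4.02 × 32.7) / (0.08206 × 1033.15) = 1.551 mol
n(O2) = 104 / 32.00 = 3.250 mol
For 1.551 mol C3H8, stoichiometry requires (5/1) × 1.551 = 7.755 mol O2; 3.250 mol is available, so O2 is limiting.
n(CO2) = (3/5) × 3.250 = 1.950 mol
V(CO2) = nRT/P = 1.950 × 0.08206 × 552.15 / 25.1 = 3.520 L

3.52 L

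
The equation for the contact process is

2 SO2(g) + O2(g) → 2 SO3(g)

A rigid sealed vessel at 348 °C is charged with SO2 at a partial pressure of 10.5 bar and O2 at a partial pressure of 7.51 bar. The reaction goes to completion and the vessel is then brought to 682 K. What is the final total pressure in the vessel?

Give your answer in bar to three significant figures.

14.0 bar

Because the vessel is rigid and T is held at 348 °C, work the stoichiometry in partial pressures (P_i = n_iRT/V).
P(O2) required for 10.5 bar of SO2 = (1/2) × 10.5 = 5.250 bar; available 7.51 bar, so SO2 is limiting.
P(O2) remaining = 7.51 − (1/2) × 10.5 = 2.260 bar
P(gaseous products) = (2)/2 × 10.5 = 10.50 bar
P_total at 348 °C = 2.260 + 10.50 = 12.76 bar
Scaling to 682 K: P = 12.76 × 682/621.15 = 14.01 bar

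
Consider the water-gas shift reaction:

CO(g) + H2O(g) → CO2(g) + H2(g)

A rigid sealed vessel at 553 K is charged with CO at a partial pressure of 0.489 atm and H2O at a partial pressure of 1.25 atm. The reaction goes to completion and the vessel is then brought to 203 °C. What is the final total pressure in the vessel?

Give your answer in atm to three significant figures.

1.50 atm

At constant V, partial pressures at 553 K are proportional to moles, so apply stoichiometry directly to pressures.
P(H2O) required for 0.489 atm of CO = (1/1) × 0.489 = 0.4890 atm; available 1.25 atm, so CO is limiting.
P(H2O) remaining = 1.25 − (1/1) × 0.489 = 0.7610 atm
P(gaseous products) = (1+1)/1 × 0.489 = 0.9780 atm
P_total at 553 K = 0.7610 + 0.9780 = 1.739 atm
Scaling to 203 °C: P = 1.739 × 476.15/553 = 1.497 atm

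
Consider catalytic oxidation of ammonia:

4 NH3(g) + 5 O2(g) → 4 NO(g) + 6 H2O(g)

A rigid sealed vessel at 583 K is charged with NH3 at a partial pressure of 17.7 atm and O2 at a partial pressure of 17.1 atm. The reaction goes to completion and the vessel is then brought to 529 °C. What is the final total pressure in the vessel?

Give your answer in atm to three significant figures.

Because the vessel is rigid and T is held at 583 K, work the stoichiometry in partial pressures (P_i = n_iRT/V).
P(O2) required for 17.7 atm of NH3 = (5/4) × 17.7 = 22.12 atm; available 17.1 atm, so O2 is limiting.
P(NH3) remaining = 17.7 − (4/5) × 17.1 = 4.020 atm
P(gaseous products) = (4+6)/5 × 17.1 = 34.20 atm
P_total at 583 K = 4.020 + 34.20 = 38.22 atm
Scaling to 529 °C: P = 38.22 × 802.15/583 = 52.59 atm

52.6 atm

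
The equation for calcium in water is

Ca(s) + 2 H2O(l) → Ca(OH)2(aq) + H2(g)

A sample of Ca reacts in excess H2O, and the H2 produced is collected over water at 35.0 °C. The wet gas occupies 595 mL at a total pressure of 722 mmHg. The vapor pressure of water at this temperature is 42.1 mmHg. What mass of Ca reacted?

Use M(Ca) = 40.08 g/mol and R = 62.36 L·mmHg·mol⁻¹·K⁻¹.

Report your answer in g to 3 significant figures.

P(H2) = 722 − 42.1 = 679.9 mmHg
n(H2) = PV/RT = (679.9 × 0.5950) / (62.36 × 308.15) = 0.02105 mol
n(Ca) = (1/1) × 0.02105 = 0.02105 mol
m(Ca) = 0.02105 × 40.08 = 0.8437 g

0.844 g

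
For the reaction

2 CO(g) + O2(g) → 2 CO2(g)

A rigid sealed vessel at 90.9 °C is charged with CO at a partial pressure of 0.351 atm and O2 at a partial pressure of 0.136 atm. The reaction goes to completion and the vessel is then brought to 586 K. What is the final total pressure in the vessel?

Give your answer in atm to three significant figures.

0.565 atm

Because the vessel is rigid and T is held at 90.9 °C, work the stoichiometry in partial pressures (P_i = n_iRT/V).
P(O2) required for 0.351 atm of CO = (1/2) × 0.351 = 0.1755 atm; available 0.136 atm, so O2 is limiting.
P(CO) remaining = 0.351 − (2/1) × 0.136 = 0.07900 atm
P(gaseous products) = (2)/1 × 0.136 = 0.2720 atm
P_total at 90.9 °C = 0.07900 + 0.2720 = 0.3510 atm
Scaling to 586 K: P = 0.3510 × 586/364.05 = 0.5650 atm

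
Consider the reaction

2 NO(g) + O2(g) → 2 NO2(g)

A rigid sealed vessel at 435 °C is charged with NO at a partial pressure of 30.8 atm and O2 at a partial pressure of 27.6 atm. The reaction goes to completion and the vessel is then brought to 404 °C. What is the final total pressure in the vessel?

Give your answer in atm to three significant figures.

41.1 atm

Because the vessel is rigid and T is held at 435 °C, work the stoichiometry in partial pressures (P_i = n_iRT/V).
P(O2) required for 30.8 atm of NO = (1/2) × 30.8 = 15.40 atm; available 27.6 atm, so NO is limiting.
P(O2) remaining = 27.6 − (1/2) × 30.8 = 12.20 atm
P(gaseous products) = (2)/2 × 30.8 = 30.80 atm
P_total at 435 °C = 12.20 + 30.80 = 43.00 atm
Scaling to 404 °C: P = 43.00 × 677.15/708.15 = 41.12 atm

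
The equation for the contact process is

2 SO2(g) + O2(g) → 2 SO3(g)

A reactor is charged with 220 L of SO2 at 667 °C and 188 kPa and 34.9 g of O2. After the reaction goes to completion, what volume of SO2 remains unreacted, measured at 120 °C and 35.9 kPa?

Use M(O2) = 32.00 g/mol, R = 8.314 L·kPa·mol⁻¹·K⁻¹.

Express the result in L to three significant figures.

n(SO2) = PV/RT = (188 × 220) / (8.314 × 940.15) = 5.291 mol
n(O2) = 34.9 / 32.00 = 1.091 mol
For 5.291 mol SO2, stoichiometry requires (1/2) × 5.291 = 2.646 mol O2; 1.091 mol is available, so O2 is limiting.
n(SO2) consumed = (2/1) × 1.091 = 2.182 mol; remaining = 5.291 − 2.182 = 3.109 mol
V(SO2) = nRT/P = 3.109 × 8.314 × 393.15 / 35.9 = 283.1 L

283 L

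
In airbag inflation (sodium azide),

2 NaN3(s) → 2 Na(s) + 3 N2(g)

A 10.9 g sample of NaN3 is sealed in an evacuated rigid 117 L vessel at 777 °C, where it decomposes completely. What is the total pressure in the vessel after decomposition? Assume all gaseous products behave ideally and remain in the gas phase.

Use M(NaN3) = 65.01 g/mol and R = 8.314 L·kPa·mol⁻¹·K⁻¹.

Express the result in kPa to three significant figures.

18.8 kPa

n(NaN3) = 10.9 / 65.01 = 0.1677 mol
n(gas produced) = (3/2) × 0.1677 = 0.2515 mol
P = nRT/V = 0.2515 × 8.314 × 1050.15 / 117 = 18.77 kPa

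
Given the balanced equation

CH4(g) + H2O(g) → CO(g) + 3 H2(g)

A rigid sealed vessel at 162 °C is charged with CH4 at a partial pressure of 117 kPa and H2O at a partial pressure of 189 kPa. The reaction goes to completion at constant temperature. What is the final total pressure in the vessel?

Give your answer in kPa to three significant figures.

540 kPa

Because the vessel is rigid and T is held at 162 °C, work the stoichiometry in partial pressures (P_i = n_iRT/V).
P(H2O) required for 117 kPa of CH4 = (1/1) × 117 = 117.0 kPa; available 189 kPa, so CH4 is limiting.
P(H2O) remaining = 189 − (1/1) × 117 = 72.00 kPa
P(gaseous products) = (1+3)/1 × 117 = 468.0 kPa
P_total at 162 °C = 72.00 + 468.0 = 540.0 kPa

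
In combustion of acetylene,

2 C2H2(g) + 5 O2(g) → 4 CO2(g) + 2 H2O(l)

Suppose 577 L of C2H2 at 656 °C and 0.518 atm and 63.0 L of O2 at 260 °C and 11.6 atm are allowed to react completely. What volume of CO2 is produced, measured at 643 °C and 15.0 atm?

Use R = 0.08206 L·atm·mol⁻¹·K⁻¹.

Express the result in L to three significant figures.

39.3 L

n(C2H2) = PV/RT = (0.518 × 577) / (0.08206 × 929.15) = 3.920 mol
n(O2) = PV/RT = (11.6 × 63.0) / (0.08206 × 533.15) = 16.70 mol
For 3.920 mol C2H2, stoichiometry requires (5/2) × 3.920 = 9.800 mol O2; 16.70 mol is available, so C2H2 is limiting.
n(CO2) = (4/2) × 3.920 = 7.840 mol
V(CO2) = nRT/P = 7.840 × 0.08206 × 916.15 / 15.0 = 39.29 L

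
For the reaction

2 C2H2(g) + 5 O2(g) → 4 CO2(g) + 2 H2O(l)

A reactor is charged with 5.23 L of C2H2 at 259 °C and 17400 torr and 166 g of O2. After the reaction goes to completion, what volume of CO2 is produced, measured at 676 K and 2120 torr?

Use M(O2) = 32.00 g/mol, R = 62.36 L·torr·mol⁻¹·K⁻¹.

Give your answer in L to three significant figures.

n(C2H2) = PV/RT = (17400 × 5.23) / (62.36 × 532.15) = 2.742 mol
n(O2) = 166 / 32.00 = 5.188 mol
For 2.742 mol C2H2, stoichiometry requires (5/2) × 2.742 = 6.855 mol O2; 5.188 mol is available, so O2 is limiting.
n(CO2) = (4/5) × 5.188 = 4.150 mol
V(CO2) = nRT/P = 4.150 × 62.36 × 676 / 2120 = 82.52 L

82.5 L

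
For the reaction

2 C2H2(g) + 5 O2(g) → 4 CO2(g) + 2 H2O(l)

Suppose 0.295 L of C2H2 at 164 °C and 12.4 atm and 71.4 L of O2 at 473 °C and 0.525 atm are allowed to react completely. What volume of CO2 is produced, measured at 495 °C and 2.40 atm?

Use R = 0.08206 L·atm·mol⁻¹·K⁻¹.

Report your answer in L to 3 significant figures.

n(C2H2) = PV/RT = (12.4 × 0.295) / (0.08206 × 437.15) = 0.1020 mol
n(O2) = PV/RT = (0.525 × 71.4) / (0.08206 × 746.15) = 0.6122 mol
For 0.1020 mol C2H2, stoichiometry requires (5/2) × 0.1020 = 0.2550 mol O2; 0.6122 mol is available, so C2H2 is limiting.
n(CO2) = (4/2) × 0.1020 = 0.2040 mol
V(CO2) = nRT/P = 0.2040 × 0.08206 × 768.15 / 2.40 = 5.358 L

5.36 L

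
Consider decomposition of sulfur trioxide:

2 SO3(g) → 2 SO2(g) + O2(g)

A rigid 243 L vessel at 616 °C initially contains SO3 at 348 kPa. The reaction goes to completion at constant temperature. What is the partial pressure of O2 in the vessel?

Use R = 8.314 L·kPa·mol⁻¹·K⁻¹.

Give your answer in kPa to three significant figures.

174 kPa

n(SO3)₀ = PV/RT = (348 × 243) / (8.314 × 889.15) = 11.44 mol
n(O2) = (1/2) × 11.44 = 5.720 mol
P(O2) = nRT/V = 5.720 × 8.314 × 889.15 / 243 = 174.0 kPa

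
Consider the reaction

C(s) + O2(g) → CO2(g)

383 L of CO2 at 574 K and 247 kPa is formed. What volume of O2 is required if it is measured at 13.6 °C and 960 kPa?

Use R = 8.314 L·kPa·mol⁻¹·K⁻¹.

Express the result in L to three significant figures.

49.2 L

n(CO2) = PV/RT = (247 × 383) / (8.314 × 574) = 19.82 mol
n(O2) = (1/1) × 19.82 = 19.82 mol
V = nRT/P = 19.82 × 8.314 × 286.75 / 960 = 49.22 L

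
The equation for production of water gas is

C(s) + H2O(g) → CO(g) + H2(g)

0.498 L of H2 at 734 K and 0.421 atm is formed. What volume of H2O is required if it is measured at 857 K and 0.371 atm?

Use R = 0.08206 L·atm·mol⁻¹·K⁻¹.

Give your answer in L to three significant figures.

0.660 L

n(H2) = PV/RT = (0.421 × 0.498) / (0.08206 × 734) = 0.003481 mol
n(H2O) = (1/1) × 0.003481 = 0.003481 mol
V = nRT/P = 0.003481 × 0.08206 × 857 / 0.371 = 0.6598 L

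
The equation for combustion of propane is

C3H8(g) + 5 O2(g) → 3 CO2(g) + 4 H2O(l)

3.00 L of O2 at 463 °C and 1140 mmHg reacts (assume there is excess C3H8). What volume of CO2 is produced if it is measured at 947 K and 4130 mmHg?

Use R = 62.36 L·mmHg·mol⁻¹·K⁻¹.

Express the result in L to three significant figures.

0.639 L

n(O2) = PV/RT = (1140 × 3.00) / (62.36 × 736.15) = 0.07450 mol
n(CO2) = (3/5) × 0.07450 = 0.04470 mol
V = nRT/P = 0.04470 × 62.36 × 947 / 4130 = 0.6392 L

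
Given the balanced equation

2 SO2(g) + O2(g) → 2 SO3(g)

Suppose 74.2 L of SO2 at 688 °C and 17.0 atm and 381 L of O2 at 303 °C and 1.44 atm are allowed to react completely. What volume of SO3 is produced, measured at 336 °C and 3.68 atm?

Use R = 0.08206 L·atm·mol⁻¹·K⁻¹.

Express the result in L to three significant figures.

n(SO2) = PV/RT = (17.0 × 74.2) / (0.08206 × 961.15) = 15.99 mol
n(O2) = PV/RT = (1.44 × 381) / (0.08206 × 576.15) = 11.60 mol
For 15.99 mol SO2, stoichiometry requires (1/2) × 15.99 = 7.995 mol O2; 11.60 mol is available, so SO2 is limiting.
n(SO3) = (2/2) × 15.99 = 15.99 mol
V(SO3) = nRT/P = 15.99 × 0.08206 × 609.15 / 3.68 = 217.2 L

217 L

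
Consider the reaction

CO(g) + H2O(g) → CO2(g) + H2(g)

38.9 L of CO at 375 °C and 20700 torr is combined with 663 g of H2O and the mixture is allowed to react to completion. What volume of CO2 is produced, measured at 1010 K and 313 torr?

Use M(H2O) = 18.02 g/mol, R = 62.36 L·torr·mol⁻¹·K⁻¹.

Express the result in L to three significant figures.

n(CO) = PV/RT = (20700 × 38.9) / (62.36 × 648.15) = 19.92 mol
n(H2O) = 663 / 18.02 = 36.79 mol
For 19.92 mol CO, stoichiometry requires (1/1) × 19.92 = 19.92 mol H2O; 36.79 mol is available, so CO is limiting.
n(CO2) = (1/1) × 19.92 = 19.92 mol
V(CO2) = nRT/P = 19.92 × 62.36 × 1010 / 313 = 4008 L

4010 L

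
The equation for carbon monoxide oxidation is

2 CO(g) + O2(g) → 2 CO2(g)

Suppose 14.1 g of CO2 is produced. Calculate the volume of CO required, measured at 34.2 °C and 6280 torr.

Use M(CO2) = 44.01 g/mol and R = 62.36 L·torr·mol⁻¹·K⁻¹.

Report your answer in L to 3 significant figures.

n(CO2) = 14.10 / 44.01 = 0.3204 mol
n(CO) = (2/2) × 0.3204 = 0.3204 mol
V = nRT/P = 0.3204 × 62.36 × 307.35 / 6280 = 0.9778 L

0.978 L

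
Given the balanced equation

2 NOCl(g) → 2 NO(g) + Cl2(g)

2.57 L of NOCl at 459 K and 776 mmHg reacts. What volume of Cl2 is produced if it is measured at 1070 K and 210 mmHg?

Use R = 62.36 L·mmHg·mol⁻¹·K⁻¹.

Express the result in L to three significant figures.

11.1 L

n(NOCl) = PV/RT = (776 × 2.57) / (62.36 × 459) = 0.06967 mol
n(Cl2) = (1/2) × 0.06967 = 0.03483 mol
V = nRT/P = 0.03483 × 62.36 × 1070 / 210 = 11.07 L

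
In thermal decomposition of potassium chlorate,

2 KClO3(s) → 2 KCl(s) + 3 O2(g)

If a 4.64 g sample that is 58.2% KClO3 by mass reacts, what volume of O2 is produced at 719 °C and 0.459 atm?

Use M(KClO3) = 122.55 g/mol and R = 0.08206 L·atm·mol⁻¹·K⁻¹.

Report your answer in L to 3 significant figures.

mass of KClO3 = 4.64 × 58.2/100 = 2.700 g
n(KClO3) = 2.700 / 122.55 = 0.02203 mol
n(O2) = (3/2) × 0.02203 = 0.03305 mol
V = nRT/P = 0.03305 × 0.08206 × 992.15 / 0.459 = 5.862 L

5.86 L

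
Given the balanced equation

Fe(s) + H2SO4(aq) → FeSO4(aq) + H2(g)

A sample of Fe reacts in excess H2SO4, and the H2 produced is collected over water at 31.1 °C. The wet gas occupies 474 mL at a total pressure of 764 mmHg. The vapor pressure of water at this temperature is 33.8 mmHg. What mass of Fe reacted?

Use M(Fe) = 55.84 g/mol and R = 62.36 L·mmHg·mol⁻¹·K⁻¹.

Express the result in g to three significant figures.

P(H2) = 764 − 33.8 = 730.2 mmHg
n(H2) = PV/RT = (730.2 × 0.4740) / (62.36 × 304.25) = 0.01824 mol
n(Fe) = (1/1) × 0.01824 = 0.01824 mol
m(Fe) = 0.01824 × 55.84 = 1.019 g

1.02 g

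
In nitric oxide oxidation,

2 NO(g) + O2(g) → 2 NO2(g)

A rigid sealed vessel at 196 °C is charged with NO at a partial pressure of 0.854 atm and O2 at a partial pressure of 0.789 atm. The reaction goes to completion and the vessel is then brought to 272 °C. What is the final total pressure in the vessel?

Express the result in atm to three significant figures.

At constant V, partial pressures at 196 °C are proportional to moles, so apply stoichiometry directly to pressures.
P(O2) required for 0.854 atm of NO = (1/2) × 0.854 = 0.4270 atm; available 0.789 atm, so NO is limiting.
P(O2) remaining = 0.789 − (1/2) × 0.854 = 0.3620 atm
P(gaseous products) = (2)/2 × 0.854 = 0.8540 atm
P_total at 196 °C = 0.3620 + 0.8540 = 1.216 atm
Scaling to 272 °C: P = 1.216 × 545.15/469.15 = 1.413 atm

1.41 atm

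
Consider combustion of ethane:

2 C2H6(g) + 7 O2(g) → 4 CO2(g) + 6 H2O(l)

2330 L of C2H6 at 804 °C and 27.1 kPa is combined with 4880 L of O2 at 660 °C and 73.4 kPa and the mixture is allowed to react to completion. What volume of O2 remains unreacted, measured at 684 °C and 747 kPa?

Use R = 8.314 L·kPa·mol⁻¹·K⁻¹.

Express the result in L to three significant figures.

n(C2H6) = PV/RT = (27.1 × 2330) / (8.314 × 1077.15) = 7.051 mol
n(O2) = PV/RT = (73.4 × 4880) / (8.314 × 933.15) = 46.17 mol
For 7.051 mol C2H6, stoichiometry requires (7/2) × 7.051 = 24.68 mol O2; 46.17 mol is available, so C2H6 is limiting.
n(O2) consumed = (7/2) × 7.051 = 24.68 mol; remaining = 46.17 − 24.68 = 21.49 mol
V(O2) = nRT/P = 21.49 × 8.314 × 957.15 / 747 = 228.9 L

229 L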